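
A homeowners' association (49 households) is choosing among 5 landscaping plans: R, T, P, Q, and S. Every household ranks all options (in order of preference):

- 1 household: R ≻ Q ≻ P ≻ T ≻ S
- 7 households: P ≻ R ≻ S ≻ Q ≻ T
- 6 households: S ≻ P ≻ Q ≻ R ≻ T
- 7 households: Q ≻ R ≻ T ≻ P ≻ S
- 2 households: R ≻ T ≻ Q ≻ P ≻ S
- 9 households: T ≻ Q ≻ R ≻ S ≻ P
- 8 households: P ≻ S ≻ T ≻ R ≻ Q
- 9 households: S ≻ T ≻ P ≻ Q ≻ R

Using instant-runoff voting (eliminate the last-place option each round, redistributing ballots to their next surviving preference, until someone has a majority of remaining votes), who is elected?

T

Round 1: R 3, T 9, P 15, Q 7, S 15. Eliminate R.
Round 2: T 11, P 15, Q 8, S 15. Eliminate Q.
Round 3: T 18, P 16, S 15. Eliminate S.
Round 4: T 27, P 22. T has a majority.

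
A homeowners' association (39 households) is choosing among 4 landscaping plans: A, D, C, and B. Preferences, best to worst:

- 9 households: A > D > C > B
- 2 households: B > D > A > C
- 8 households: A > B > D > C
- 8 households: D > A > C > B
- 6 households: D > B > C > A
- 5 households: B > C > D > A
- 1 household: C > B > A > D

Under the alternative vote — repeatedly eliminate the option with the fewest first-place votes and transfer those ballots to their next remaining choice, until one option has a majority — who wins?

D

Round 1: A 17, D 14, C 1, B 7. Eliminate C.
Round 2: A 17, D 14, B 8. Eliminate B.
Round 3: A 18, D 21. D has a majority.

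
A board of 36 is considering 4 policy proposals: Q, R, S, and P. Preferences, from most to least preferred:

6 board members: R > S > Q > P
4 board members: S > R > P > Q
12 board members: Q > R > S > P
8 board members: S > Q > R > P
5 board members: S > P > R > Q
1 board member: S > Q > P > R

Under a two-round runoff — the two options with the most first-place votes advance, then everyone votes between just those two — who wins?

Round 1 first-place votes: Q 12, R 6, S 18, P 0.
S and Q advance.
Runoff: S is preferred to Q by 24 voters; Q by 12.
S wins the runoff.

S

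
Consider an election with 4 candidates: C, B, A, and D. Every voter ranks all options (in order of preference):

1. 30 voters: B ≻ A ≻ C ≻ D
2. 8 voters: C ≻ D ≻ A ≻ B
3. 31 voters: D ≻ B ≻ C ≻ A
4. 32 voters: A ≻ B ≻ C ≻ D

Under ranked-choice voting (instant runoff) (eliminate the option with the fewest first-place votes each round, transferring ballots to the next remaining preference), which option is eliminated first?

C

Round 1: C 8, B 30, A 32, D 31. Eliminate C.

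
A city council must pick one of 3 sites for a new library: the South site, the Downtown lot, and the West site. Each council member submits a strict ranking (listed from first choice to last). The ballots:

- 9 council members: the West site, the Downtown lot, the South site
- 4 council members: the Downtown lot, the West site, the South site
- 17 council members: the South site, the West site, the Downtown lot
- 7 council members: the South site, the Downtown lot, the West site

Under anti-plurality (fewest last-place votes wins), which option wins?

Last-place votes: the South site 13, the Downtown lot 17, the West site 7.
the West site is ranked last by the fewest voters, so the West site wins.

the West site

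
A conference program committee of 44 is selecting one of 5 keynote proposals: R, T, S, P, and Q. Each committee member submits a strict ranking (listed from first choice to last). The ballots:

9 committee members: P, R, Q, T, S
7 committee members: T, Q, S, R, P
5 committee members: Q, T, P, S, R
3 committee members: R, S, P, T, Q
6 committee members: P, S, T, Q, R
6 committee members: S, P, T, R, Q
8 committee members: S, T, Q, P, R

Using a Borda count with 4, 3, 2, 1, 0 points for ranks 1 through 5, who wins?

T

R: 9·3 + 7·1 + 5·0 + 3·4 + 6·0 + 6·1 + 8·0 = 52
T: 9·1 + 7·4 + 5·3 + 3·1 + 6·2 + 6·2 + 8·3 = 103
S: 9·0 + 7·2 + 5·1 + 3·3 + 6·3 + 6·4 + 8·4 = 102
P: 9·4 + 7·0 + 5·2 + 3·2 + 6·4 + 6·3 + 8·1 = 102
Q: 9·2 + 7·3 + 5·4 + 3·0 + 6·1 + 6·0 + 8·2 = 81
T has the highest Borda score (103).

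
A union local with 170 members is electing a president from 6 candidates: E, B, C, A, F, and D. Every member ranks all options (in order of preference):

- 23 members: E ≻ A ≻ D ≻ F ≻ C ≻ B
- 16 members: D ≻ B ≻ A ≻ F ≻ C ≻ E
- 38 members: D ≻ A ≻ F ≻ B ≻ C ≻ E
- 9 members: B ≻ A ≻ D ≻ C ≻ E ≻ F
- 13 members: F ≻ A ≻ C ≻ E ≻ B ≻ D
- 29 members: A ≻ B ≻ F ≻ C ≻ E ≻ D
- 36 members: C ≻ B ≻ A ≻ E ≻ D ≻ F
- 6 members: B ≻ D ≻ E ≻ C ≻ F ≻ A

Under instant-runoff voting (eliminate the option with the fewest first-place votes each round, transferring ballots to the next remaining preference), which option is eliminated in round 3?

Round 1: E 23, B 15, C 36, A 29, F 13, D 54. Eliminate F.
Round 2: E 23, B 15, C 36, A 42, D 54. Eliminate B.
Round 3: E 23, C 36, A 51, D 60. Eliminate E.

E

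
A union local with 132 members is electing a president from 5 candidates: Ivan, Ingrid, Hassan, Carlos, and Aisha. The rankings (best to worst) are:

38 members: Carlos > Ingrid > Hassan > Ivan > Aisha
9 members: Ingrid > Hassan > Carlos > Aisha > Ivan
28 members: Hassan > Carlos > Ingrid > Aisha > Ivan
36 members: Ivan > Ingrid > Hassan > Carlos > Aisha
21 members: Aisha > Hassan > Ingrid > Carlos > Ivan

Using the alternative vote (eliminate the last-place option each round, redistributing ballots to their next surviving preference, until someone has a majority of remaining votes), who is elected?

Hassan

Round 1: Ivan 36, Ingrid 9, Hassan 28, Carlos 38, Aisha 21. Eliminate Ingrid.
Round 2: Ivan 36, Hassan 37, Carlos 38, Aisha 21. Eliminate Aisha.
Round 3: Ivan 36, Hassan 58, Carlos 38. Eliminate Ivan.
Round 4: Hassan 94, Carlos 38. Hassan has a majority.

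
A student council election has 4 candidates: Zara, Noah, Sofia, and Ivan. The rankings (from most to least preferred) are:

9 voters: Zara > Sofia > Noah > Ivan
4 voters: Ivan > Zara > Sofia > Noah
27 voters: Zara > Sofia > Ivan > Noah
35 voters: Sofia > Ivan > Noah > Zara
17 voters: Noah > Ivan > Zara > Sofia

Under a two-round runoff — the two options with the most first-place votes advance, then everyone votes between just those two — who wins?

Zara

Round 1 first-place votes: Zara 36, Noah 17, Sofia 35, Ivan 4.
Zara and Sofia advance.
Runoff: Zara is preferred to Sofia by 57 voters; Sofia by 35.
Zara wins the runoff.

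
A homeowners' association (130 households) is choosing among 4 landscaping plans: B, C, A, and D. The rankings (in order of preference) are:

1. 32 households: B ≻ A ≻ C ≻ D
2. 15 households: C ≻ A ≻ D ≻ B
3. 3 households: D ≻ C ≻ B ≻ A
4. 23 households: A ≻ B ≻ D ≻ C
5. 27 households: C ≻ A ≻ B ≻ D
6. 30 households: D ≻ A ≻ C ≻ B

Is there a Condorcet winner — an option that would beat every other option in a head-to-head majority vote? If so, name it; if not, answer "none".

A

A vs B: 95–35 for A.
A vs C: 85–45 for A.
A vs D: 97–33 for A.
A beats every other option head-to-head.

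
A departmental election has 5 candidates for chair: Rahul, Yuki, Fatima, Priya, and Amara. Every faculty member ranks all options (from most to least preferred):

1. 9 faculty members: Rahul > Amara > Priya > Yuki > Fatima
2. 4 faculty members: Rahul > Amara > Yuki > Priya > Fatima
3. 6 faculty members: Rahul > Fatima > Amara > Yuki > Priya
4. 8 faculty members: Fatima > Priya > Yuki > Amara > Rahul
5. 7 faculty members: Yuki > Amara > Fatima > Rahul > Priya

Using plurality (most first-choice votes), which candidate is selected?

First-place votes: Rahul 19, Yuki 7, Fatima 8, Priya 0, Amara 0.
Rahul has the most first-place votes.

Rahul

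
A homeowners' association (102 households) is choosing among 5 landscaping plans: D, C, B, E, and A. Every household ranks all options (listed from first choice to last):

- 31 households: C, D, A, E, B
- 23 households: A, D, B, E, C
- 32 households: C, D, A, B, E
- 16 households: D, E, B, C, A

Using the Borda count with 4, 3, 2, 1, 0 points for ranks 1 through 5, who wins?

D

D: 31·3 + 23·3 + 32·3 + 16·4 = 322
C: 31·4 + 23·0 + 32·4 + 16·1 = 268
B: 31·0 + 23·2 + 32·1 + 16·2 = 110
E: 31·1 + 23·1 + 32·0 + 16·3 = 102
A: 31·2 + 23·4 + 32·2 + 16·0 = 218
D has the highest Borda score (322).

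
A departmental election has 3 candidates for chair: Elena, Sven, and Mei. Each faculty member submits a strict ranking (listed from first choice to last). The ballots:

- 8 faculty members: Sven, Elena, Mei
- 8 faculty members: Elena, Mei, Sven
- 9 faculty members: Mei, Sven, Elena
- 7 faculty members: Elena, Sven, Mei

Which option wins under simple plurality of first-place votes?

First-place votes: Elena 15, Sven 8, Mei 9.
Elena has the most first-place votes.

Elena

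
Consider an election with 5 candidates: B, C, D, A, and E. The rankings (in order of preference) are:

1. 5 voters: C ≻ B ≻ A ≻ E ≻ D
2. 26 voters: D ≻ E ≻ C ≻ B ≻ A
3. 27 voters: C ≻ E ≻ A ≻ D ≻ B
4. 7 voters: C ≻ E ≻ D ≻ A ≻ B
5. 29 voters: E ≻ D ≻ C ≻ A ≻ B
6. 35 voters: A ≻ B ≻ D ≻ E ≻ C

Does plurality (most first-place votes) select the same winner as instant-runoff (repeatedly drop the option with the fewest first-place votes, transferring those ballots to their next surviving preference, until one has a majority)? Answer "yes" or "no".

no

Plurality — first-place votes: B 0, C 39, D 26, A 35, E 29. Winner: C.
Instant-runoff — R1 B 0, C 39, D 26, A 35, E 29 (B out); R2 C 39, D 26, A 35, E 29 (D out); R3 C 39, A 35, E 55 (A out); R4 C 39, E 90 (E winner). Winner: E.
The two methods disagree.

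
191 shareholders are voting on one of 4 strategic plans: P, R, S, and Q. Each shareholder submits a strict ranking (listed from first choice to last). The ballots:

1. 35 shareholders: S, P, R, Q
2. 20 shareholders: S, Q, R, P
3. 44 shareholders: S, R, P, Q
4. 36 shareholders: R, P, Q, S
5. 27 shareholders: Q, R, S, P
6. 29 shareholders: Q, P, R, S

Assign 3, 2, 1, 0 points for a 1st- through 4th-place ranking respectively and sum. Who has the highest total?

P: 35·2 + 20·0 + 44·1 + 36·2 + 27·0 + 29·2 = 244
R: 35·1 + 20·1 + 44·2 + 36·3 + 27·2 + 29·1 = 334
S: 35·3 + 20·3 + 44·3 + 36·0 + 27·1 + 29·0 = 324
Q: 35·0 + 20·2 + 44·0 + 36·1 + 27·3 + 29·3 = 244
R has the highest Borda score (334).

R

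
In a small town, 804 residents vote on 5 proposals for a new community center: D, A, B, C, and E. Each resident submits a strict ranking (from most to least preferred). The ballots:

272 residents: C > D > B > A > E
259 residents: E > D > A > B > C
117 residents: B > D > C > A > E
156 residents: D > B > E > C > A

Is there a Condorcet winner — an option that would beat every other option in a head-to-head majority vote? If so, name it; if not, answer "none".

D

D vs A: 804–0 for D.
D vs B: 687–117 for D.
D vs C: 532–272 for D.
D vs E: 545–259 for D.
D beats every other option head-to-head.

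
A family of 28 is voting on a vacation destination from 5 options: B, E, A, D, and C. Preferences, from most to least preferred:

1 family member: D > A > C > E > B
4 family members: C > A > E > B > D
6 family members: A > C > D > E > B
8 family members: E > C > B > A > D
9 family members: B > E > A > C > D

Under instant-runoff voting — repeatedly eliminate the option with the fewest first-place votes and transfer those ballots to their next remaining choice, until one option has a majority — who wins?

Round 1: B 9, E 8, A 6, D 1, C 4. Eliminate D.
Round 2: B 9, E 8, A 7, C 4. Eliminate C.
Round 3: B 9, E 8, A 11. Eliminate E.
Round 4: B 17, A 11. B has a majority.

B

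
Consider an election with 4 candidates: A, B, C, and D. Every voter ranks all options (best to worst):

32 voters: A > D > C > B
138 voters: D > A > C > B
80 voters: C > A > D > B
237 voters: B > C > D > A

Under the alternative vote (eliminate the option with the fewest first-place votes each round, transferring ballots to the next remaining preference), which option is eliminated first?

Round 1: A 32, B 237, C 80, D 138. Eliminate A.

A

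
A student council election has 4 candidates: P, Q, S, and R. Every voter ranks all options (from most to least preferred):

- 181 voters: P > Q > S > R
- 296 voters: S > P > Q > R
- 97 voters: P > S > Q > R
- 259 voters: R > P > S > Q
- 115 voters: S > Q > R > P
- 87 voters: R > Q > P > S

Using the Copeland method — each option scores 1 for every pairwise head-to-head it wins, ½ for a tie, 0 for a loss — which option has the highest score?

P

P: beats Q, S, and R → score 3.
Q: beats R; loses to P and S → score 1.
S: beats Q and R; loses to P → score 2.
R: loses to P, Q, and S → score 0.
P has the best pairwise record.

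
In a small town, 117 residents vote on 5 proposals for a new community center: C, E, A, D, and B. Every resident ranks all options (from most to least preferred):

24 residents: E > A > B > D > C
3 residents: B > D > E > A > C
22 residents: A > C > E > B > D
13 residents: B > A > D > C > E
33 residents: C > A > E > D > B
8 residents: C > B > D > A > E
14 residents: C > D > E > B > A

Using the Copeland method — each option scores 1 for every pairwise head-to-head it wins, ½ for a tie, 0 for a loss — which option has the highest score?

A

C: beats E, D, and B; loses to A → score 3.
E: beats D and B; loses to C and A → score 2.
A: beats C, E, D, and B → score 4.
D: loses to C, E, A, and B → score 0.
B: beats D; loses to C, E, and A → score 1.
A has the best pairwise record.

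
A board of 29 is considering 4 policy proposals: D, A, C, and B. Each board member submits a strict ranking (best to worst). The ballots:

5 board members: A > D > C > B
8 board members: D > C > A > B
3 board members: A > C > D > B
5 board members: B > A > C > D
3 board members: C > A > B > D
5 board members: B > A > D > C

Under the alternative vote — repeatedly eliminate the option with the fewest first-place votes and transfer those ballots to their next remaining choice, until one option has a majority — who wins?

Round 1: D 8, A 8, C 3, B 10. Eliminate C.
Round 2: D 8, A 11, B 10. Eliminate D.
Round 3: A 19, B 10. A has a majority.

A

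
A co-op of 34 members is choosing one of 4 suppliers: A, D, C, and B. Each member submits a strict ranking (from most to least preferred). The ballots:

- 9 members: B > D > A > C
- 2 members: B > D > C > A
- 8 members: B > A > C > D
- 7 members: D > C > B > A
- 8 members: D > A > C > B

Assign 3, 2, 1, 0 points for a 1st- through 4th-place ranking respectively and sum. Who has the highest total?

D

A: 9·1 + 2·0 + 8·2 + 7·0 + 8·2 = 41
D: 9·2 + 2·2 + 8·0 + 7·3 + 8·3 = 67
C: 9·0 + 2·1 + 8·1 + 7·2 + 8·1 = 32
B: 9·3 + 2·3 + 8·3 + 7·1 + 8·0 = 64
D has the highest Borda score (67).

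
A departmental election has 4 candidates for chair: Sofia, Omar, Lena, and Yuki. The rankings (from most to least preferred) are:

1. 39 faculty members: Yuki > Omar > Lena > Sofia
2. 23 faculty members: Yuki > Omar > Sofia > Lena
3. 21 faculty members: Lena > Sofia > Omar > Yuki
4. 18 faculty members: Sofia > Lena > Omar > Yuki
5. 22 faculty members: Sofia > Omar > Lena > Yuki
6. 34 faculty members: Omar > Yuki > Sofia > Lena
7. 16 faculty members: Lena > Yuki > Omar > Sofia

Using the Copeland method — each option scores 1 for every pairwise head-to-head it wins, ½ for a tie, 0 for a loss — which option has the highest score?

Omar

Sofia: beats Lena; loses to Omar and Yuki → score 1.
Omar: beats Sofia, Lena, and Yuki → score 3.
Lena: loses to Sofia, Omar, and Yuki → score 0.
Yuki: beats Sofia and Lena; loses to Omar → score 2.
Omar has the best pairwise record.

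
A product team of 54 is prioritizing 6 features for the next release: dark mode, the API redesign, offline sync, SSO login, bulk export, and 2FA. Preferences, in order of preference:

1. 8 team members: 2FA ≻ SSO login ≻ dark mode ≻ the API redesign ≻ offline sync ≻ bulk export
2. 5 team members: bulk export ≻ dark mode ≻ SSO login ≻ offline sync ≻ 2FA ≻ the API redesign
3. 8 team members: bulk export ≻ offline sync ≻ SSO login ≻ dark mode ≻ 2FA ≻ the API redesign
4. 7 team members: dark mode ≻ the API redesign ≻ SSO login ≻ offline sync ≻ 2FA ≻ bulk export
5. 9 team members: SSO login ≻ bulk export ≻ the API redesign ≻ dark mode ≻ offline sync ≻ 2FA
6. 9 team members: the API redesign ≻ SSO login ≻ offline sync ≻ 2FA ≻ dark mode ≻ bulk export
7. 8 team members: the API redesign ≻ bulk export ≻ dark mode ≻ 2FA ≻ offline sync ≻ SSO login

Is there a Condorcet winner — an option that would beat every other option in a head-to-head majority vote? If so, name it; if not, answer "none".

SSO login

SSO login vs dark mode: 34–20 for SSO login.
SSO login vs the API redesign: 30–24 for SSO login.
SSO login vs offline sync: 38–16 for SSO login.
SSO login vs bulk export: 33–21 for SSO login.
SSO login vs 2FA: 38–16 for SSO login.
SSO login beats every other option head-to-head.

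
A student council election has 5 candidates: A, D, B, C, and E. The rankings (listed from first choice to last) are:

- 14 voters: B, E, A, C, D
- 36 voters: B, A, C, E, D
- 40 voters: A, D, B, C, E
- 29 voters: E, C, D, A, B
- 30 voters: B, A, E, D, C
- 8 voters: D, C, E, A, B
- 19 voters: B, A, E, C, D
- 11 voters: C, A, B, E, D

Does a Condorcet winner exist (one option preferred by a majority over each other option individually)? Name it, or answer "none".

B

B vs A: 99–88 for B.
B vs D: 110–77 for B.
B vs C: 139–48 for B.
B vs E: 150–37 for B.
B beats every other option head-to-head.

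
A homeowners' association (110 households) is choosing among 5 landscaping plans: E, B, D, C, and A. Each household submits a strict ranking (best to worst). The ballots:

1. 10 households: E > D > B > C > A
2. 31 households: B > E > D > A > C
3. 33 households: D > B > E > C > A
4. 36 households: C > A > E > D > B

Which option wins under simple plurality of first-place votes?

First-place votes: E 10, B 31, D 33, C 36, A 0.
C has the most first-place votes.

C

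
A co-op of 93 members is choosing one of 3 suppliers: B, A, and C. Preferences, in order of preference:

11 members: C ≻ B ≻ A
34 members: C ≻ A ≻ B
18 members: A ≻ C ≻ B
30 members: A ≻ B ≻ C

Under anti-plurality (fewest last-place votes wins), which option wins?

Last-place votes: B 52, A 11, C 30.
A is ranked last by the fewest voters, so A wins.

A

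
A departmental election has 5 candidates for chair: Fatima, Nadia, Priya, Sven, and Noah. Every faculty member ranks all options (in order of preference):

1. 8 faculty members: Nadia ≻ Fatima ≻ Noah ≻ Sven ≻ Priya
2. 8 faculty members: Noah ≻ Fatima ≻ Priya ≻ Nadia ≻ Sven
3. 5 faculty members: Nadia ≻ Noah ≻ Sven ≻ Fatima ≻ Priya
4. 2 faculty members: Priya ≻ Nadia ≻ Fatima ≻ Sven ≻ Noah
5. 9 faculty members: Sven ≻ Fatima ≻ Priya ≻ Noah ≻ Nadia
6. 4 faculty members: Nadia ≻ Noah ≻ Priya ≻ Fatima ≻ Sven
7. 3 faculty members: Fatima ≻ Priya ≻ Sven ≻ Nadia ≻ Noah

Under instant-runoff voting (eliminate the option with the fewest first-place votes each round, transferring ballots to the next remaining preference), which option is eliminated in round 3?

Noah

Round 1: Fatima 3, Nadia 17, Priya 2, Sven 9, Noah 8. Eliminate Priya.
Round 2: Fatima 3, Nadia 19, Sven 9, Noah 8. Eliminate Fatima.
Round 3: Nadia 19, Sven 12, Noah 8. Eliminate Noah.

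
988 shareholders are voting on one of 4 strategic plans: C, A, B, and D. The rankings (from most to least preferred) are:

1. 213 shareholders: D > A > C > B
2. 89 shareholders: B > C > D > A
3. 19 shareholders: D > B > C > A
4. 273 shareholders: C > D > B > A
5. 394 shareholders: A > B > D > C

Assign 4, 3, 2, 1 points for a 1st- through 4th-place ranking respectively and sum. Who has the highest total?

D

C: 213·2 + 89·3 + 19·2 + 273·4 + 394·1 = 2217
A: 213·3 + 89·1 + 19·1 + 273·1 + 394·4 = 2596
B: 213·1 + 89·4 + 19·3 + 273·2 + 394·3 = 2354
D: 213·4 + 89·2 + 19·4 + 273·3 + 394·2 = 2713
D has the highest Borda score (2713).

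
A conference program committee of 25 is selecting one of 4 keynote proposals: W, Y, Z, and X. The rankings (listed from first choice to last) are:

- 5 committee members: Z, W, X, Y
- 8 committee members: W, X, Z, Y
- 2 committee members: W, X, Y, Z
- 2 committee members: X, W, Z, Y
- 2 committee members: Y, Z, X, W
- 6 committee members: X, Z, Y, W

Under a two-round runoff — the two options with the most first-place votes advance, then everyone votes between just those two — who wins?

Round 1 first-place votes: W 10, Y 2, Z 5, X 8.
W and X advance.
Runoff: W is preferred to X by 15 voters; X by 10.
W wins the runoff.

W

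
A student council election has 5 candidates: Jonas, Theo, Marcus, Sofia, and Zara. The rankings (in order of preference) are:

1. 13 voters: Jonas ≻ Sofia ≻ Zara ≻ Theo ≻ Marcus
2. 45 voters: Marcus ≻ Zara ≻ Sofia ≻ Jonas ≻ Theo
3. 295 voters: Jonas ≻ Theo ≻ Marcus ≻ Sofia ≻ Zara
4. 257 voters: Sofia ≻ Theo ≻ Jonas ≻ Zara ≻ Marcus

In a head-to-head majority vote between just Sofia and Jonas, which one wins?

Voters preferring Sofia to Jonas: 302; preferring Jonas to Sofia: 308.
Jonas wins the head-to-head.

Jonas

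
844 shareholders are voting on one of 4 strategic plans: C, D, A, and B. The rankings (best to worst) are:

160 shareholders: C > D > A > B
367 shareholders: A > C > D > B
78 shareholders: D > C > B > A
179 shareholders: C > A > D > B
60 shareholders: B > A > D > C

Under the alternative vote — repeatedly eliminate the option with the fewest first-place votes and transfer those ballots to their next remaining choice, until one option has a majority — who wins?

Round 1: C 339, D 78, A 367, B 60. Eliminate B.
Round 2: C 339, D 78, A 427. A has a majority.

A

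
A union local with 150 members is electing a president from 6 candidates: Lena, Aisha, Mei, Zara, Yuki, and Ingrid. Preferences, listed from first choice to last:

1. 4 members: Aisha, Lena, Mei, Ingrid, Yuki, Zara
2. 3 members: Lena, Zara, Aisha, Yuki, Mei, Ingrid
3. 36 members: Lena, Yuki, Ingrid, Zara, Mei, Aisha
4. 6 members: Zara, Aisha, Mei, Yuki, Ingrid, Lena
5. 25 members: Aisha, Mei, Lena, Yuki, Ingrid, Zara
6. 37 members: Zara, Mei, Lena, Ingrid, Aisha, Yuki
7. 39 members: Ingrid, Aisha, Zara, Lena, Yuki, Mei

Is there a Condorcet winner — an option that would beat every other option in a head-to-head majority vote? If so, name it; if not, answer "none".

Checking pairwise contests:
Zara beats Lena 82–68.
Lena beats Aisha 76–74.
Lena beats Mei 82–68.
Ingrid beats Zara 104–46.
Lena beats Yuki 144–6.
Lena beats Ingrid 105–45.
Every option loses at least one head-to-head, so there is no Condorcet winner.

none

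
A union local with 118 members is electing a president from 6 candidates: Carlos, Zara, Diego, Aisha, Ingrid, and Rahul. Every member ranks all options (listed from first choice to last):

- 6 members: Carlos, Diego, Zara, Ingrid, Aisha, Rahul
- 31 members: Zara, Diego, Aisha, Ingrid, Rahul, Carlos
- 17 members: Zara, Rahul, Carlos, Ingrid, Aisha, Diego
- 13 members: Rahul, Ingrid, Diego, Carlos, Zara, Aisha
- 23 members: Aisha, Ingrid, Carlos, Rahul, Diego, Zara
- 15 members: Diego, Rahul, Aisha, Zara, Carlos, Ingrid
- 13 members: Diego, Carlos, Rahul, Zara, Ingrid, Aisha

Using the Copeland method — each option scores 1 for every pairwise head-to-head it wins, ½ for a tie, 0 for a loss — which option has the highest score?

Carlos: loses to Zara, Diego, Aisha, Ingrid, and Rahul → score 0.
Zara: beats Carlos, Aisha, and Ingrid; loses to Diego and Rahul → score 3.
Diego: beats Carlos, Zara, Aisha, Ingrid, and Rahul → score 5.
Aisha: beats Carlos, Ingrid, and Rahul; loses to Zara and Diego → score 3.
Ingrid: beats Carlos and Rahul; loses to Zara, Diego, and Aisha → score 2.
Rahul: beats Carlos and Zara; loses to Diego, Aisha, and Ingrid → score 2.
Diego has the best pairwise record.

Diego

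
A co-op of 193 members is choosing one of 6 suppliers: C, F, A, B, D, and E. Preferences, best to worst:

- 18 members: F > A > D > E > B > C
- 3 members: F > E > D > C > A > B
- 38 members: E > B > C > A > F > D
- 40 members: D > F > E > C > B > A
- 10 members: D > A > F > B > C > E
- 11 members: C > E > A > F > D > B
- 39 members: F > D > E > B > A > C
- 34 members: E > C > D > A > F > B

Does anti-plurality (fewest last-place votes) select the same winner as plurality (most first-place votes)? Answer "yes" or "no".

no

Anti-plurality — last-place votes: C 57, F 0, A 40, B 48, D 38, E 10. Winner: F.
Plurality — first-place votes: C 11, F 60, A 0, B 0, D 50, E 72. Winner: E.
The two methods disagree.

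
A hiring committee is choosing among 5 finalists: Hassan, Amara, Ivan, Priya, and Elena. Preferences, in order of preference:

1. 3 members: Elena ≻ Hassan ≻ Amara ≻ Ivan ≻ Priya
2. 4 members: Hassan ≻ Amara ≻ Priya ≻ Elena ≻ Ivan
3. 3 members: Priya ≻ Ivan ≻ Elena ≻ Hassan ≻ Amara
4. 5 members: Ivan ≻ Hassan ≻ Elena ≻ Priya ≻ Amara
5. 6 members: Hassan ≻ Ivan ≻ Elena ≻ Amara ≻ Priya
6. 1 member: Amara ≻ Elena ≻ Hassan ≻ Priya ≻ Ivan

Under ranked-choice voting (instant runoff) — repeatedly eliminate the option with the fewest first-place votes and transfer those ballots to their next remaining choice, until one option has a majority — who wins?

Round 1: Hassan 10, Amara 1, Ivan 5, Priya 3, Elena 3. Eliminate Amara.
Round 2: Hassan 10, Ivan 5, Priya 3, Elena 4. Eliminate Priya.
Round 3: Hassan 10, Ivan 8, Elena 4. Eliminate Elena.
Round 4: Hassan 14, Ivan 8. Hassan has a majority.

Hassan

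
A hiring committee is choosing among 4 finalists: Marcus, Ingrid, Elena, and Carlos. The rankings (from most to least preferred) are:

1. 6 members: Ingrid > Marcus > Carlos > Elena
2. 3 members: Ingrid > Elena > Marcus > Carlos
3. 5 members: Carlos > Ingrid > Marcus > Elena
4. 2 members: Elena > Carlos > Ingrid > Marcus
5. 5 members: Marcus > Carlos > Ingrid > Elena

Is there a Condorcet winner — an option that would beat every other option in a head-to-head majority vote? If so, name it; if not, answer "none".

Checking pairwise contests:
Ingrid beats Marcus 16–5.
Carlos beats Ingrid 12–9.
Marcus beats Elena 16–5.
Marcus beats Carlos 14–7.
Every option loses at least one head-to-head, so there is no Condorcet winner.

none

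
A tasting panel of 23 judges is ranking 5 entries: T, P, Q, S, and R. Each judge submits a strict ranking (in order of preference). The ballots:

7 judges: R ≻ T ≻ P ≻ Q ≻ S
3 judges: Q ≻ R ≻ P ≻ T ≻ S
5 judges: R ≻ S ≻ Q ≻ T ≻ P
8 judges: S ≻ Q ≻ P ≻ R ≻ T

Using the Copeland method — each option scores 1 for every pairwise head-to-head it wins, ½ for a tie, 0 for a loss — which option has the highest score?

R

T: beats P; loses to Q, S, and R → score 1.
P: loses to T, Q, S, and R → score 0.
Q: beats T and P; loses to S and R → score 2.
S: beats T, P, and Q; loses to R → score 3.
R: beats T, P, Q, and S → score 4.
R has the best pairwise record.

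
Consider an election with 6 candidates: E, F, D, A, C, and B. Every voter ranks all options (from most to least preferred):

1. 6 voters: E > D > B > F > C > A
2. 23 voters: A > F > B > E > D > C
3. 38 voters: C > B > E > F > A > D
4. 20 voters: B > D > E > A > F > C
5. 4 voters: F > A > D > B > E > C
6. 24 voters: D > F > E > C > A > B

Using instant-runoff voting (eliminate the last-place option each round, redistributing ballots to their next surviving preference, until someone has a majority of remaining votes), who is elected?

D

Round 1: E 6, F 4, D 24, A 23, C 38, B 20. Eliminate F.
Round 2: E 6, D 24, A 27, C 38, B 20. Eliminate E.
Round 3: D 30, A 27, C 38, B 20. Eliminate B.
Round 4: D 50, A 27, C 38. Eliminate A.
Round 5: D 77, C 38. D has a majority.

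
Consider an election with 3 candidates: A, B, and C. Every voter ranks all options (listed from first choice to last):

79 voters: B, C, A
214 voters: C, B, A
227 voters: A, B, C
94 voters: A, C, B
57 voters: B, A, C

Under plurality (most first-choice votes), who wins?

First-place votes: A 321, B 136, C 214.
A has the most first-place votes.

A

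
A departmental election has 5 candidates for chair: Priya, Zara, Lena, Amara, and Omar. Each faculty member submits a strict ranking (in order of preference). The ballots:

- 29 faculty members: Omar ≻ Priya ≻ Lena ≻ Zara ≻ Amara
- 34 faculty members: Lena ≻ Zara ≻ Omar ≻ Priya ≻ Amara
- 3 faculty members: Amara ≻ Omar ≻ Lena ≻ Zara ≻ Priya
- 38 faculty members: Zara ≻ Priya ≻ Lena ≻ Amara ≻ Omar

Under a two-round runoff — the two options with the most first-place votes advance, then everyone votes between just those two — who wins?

Round 1 first-place votes: Priya 0, Zara 38, Lena 34, Amara 3, Omar 29.
Zara and Lena advance.
Runoff: Zara is preferred to Lena by 38 voters; Lena by 66.
Lena wins the runoff.

Lena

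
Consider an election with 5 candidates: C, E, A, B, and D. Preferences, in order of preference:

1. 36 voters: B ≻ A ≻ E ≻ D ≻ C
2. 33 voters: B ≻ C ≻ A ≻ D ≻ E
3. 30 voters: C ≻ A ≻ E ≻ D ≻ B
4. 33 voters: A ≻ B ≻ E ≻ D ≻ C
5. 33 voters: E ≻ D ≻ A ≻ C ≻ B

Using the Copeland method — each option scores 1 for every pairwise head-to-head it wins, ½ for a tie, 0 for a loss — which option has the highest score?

A

C: loses to E, A, B, and D → score 0.
E: beats C and D; loses to A and B → score 2.
A: beats C, E, B, and D → score 4.
B: beats C, E, and D; loses to A → score 3.
D: beats C; loses to E, A, and B → score 1.
A has the best pairwise record.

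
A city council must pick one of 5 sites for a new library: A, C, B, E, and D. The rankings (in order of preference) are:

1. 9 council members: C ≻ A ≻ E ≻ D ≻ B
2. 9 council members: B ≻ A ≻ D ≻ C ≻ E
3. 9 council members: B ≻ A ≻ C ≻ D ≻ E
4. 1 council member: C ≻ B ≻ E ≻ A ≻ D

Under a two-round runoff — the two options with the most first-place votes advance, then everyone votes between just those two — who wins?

B

Round 1 first-place votes: A 0, C 10, B 18, E 0, D 0.
B and C advance.
Runoff: B is preferred to C by 18 voters; C by 10.
B wins the runoff.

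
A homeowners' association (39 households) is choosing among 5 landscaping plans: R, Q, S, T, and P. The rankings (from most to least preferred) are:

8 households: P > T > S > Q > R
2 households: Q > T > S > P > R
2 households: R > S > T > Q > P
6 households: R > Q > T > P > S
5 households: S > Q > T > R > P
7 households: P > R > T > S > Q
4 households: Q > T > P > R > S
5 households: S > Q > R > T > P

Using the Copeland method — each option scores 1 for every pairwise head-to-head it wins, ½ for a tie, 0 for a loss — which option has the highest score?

Q

R: beats T; loses to Q, S, and P → score 1.
Q: beats R, T, and P; loses to S → score 3.
S: beats R and Q; loses to T and P → score 2.
T: beats S and P; loses to R and Q → score 2.
P: beats R and S; loses to Q and T → score 2.
Q has the best pairwise record.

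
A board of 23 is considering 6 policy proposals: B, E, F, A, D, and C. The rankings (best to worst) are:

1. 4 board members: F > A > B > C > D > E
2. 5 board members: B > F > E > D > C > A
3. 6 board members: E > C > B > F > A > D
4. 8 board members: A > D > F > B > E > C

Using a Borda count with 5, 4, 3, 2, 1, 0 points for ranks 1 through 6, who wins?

F

B: 4·3 + 5·5 + 6·3 + 8·2 = 71
E: 4·0 + 5·3 + 6·5 + 8·1 = 53
F: 4·5 + 5·4 + 6·2 + 8·3 = 76
A: 4·4 + 5·0 + 6·1 + 8·5 = 62
D: 4·1 + 5·2 + 6·0 + 8·4 = 46
C: 4·2 + 5·1 + 6·4 + 8·0 = 37
F has the highest Borda score (76).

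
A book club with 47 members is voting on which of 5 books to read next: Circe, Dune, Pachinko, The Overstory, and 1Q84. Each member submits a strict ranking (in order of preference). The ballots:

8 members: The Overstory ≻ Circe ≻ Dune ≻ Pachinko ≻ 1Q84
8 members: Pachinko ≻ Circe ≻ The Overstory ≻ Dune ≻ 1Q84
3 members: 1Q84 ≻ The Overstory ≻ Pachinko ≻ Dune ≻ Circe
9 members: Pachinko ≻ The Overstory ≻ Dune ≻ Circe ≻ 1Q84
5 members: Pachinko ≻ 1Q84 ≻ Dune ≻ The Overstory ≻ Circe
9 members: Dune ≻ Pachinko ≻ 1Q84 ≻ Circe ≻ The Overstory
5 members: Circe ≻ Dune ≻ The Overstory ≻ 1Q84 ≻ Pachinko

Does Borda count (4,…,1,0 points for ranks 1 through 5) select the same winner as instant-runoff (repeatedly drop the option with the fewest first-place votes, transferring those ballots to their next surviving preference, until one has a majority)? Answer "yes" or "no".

yes

Borda — scores: Circe 86, Dune 106, Pachinko 129, The Overstory 99, 1Q84 50. Winner: Pachinko.
Instant-runoff — R1 Circe 5, Dune 9, Pachinko 22, The Overstory 8, 1Q84 3 (1Q84 out); R2 Circe 5, Dune 9, Pachinko 22, The Overstory 11 (Circe out); R3 Dune 14, Pachinko 22, The Overstory 11 (The Overstory out); R4 Dune 22, Pachinko 25 (Pachinko winner). Winner: Pachinko.
The two methods agree.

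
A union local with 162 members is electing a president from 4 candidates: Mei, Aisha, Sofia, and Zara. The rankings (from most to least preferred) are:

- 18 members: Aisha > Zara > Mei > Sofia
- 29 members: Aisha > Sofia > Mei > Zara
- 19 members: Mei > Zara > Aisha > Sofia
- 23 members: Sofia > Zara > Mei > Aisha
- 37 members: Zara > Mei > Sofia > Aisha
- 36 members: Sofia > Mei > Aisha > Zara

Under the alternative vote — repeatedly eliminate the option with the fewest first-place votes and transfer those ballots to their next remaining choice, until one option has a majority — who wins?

Sofia

Round 1: Mei 19, Aisha 47, Sofia 59, Zara 37. Eliminate Mei.
Round 2: Aisha 47, Sofia 59, Zara 56. Eliminate Aisha.
Round 3: Sofia 88, Zara 74. Sofia has a majority.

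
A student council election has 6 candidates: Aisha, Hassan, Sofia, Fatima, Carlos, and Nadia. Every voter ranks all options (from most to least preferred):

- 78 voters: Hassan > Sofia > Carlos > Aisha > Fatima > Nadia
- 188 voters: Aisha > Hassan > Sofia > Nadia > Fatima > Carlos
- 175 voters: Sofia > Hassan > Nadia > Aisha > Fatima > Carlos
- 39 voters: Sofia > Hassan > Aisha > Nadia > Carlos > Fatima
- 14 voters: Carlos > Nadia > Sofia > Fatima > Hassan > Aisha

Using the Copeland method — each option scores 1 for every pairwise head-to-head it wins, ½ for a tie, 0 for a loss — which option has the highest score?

Aisha: beats Fatima, Carlos, and Nadia; loses to Hassan and Sofia → score 3.
Hassan: beats Aisha, Sofia, Fatima, Carlos, and Nadia → score 5.
Sofia: beats Aisha, Fatima, Carlos, and Nadia; loses to Hassan → score 4.
Fatima: beats Carlos; loses to Aisha, Hassan, Sofia, and Nadia → score 1.
Carlos: loses to Aisha, Hassan, Sofia, Fatima, and Nadia → score 0.
Nadia: beats Fatima and Carlos; loses to Aisha, Hassan, and Sofia → score 2.
Hassan has the best pairwise record.

Hassan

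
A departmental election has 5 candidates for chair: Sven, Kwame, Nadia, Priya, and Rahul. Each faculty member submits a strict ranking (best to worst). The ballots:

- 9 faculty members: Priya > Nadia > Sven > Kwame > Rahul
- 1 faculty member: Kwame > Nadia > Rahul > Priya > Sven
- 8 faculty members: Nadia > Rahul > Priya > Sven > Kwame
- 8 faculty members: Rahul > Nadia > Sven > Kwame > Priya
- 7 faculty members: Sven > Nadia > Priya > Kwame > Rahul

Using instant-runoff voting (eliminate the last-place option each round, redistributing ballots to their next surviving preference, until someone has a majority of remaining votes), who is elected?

Nadia

Round 1: Sven 7, Kwame 1, Nadia 8, Priya 9, Rahul 8. Eliminate Kwame.
Round 2: Sven 7, Nadia 9, Priya 9, Rahul 8. Eliminate Sven.
Round 3: Nadia 16, Priya 9, Rahul 8. Eliminate Rahul.
Round 4: Nadia 24, Priya 9. Nadia has a majority.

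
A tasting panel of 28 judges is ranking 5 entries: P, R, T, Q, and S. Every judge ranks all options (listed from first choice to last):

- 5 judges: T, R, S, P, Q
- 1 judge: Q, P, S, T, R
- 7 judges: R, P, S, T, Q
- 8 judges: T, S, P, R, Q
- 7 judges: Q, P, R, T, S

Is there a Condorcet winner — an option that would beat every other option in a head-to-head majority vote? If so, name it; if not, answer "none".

P

P vs R: 16–12 for P.
P vs T: 15–13 for P.
P vs Q: 20–8 for P.
P vs S: 15–13 for P.
P beats every other option head-to-head.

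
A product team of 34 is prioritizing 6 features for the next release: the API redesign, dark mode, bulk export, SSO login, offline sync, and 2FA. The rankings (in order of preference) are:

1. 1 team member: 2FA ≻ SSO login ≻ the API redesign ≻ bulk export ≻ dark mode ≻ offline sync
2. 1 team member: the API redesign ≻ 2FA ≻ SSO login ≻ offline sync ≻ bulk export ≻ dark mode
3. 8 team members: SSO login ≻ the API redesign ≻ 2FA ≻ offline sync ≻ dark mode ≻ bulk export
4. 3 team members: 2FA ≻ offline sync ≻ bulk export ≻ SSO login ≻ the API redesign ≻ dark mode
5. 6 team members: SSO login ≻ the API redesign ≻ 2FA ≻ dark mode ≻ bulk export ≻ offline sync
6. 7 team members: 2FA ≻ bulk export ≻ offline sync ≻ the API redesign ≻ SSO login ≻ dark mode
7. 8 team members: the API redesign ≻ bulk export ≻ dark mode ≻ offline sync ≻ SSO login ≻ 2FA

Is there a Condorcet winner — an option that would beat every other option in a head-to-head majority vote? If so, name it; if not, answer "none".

none

Checking pairwise contests:
SSO login beats the API redesign 18–16.
the API redesign beats dark mode 34–0.
the API redesign beats bulk export 24–10.
bulk export beats SSO login 18–16.
the API redesign beats offline sync 24–10.
the API redesign beats 2FA 23–11.
Every option loses at least one head-to-head, so there is no Condorcet winner.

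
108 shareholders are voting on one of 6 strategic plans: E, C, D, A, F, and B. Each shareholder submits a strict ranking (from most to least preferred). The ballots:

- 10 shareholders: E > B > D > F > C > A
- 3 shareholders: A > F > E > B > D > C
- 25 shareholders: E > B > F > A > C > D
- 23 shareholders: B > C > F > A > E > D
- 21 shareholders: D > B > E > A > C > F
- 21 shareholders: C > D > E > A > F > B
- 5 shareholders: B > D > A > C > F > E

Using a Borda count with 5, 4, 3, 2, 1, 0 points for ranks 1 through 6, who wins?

B

E: 10·5 + 3·3 + 25·5 + 23·1 + 21·3 + 21·3 + 5·0 = 333
C: 10·1 + 3·0 + 25·1 + 23·4 + 21·1 + 21·5 + 5·2 = 263
D: 10·3 + 3·1 + 25·0 + 23·0 + 21·5 + 21·4 + 5·4 = 242
A: 10·0 + 3·5 + 25·2 + 23·2 + 21·2 + 21·2 + 5·3 = 210
F: 10·2 + 3·4 + 25·3 + 23·3 + 21·0 + 21·1 + 5·1 = 202
B: 10·4 + 3·2 + 25·4 + 23·5 + 21·4 + 21·0 + 5·5 = 370
B has the highest Borda score (370).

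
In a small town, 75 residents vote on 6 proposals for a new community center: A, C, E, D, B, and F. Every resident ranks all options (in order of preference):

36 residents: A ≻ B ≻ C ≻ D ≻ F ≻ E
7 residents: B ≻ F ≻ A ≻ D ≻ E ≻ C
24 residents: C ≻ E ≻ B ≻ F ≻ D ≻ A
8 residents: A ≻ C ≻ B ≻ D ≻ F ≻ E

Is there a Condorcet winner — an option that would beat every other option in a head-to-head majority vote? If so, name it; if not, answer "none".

A

A vs C: 51–24 for A.
A vs E: 51–24 for A.
A vs D: 51–24 for A.
A vs B: 44–31 for A.
A vs F: 44–31 for A.
A beats every other option head-to-head.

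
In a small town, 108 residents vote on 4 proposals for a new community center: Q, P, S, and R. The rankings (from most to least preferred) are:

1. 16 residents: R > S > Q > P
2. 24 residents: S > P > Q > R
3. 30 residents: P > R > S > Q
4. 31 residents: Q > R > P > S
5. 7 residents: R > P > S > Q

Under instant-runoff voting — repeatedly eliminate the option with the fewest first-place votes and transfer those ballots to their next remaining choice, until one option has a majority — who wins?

Round 1: Q 31, P 30, S 24, R 23. Eliminate R.
Round 2: Q 31, P 37, S 40. Eliminate Q.
Round 3: P 68, S 40. P has a majority.

P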